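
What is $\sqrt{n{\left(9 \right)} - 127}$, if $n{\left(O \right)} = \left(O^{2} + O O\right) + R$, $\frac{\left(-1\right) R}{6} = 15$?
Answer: $i \sqrt{55} \approx 7.4162 i$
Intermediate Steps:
$R = -90$ ($R = \left(-6\right) 15 = -90$)
$n{\left(O \right)} = -90 + 2 O^{2}$ ($n{\left(O \right)} = \left(O^{2} + O O\right) - 90 = \left(O^{2} + O^{2}\right) - 90 = 2 O^{2} - 90 = -90 + 2 O^{2}$)
$\sqrt{n{\left(9 \right)} - 127} = \sqrt{\left(-90 + 2 \cdot 9^{2}\right) - 127} = \sqrt{\left(-90 + 2 \cdot 81\right) - 127} = \sqrt{\left(-90 + 162\right) - 127} = \sqrt{72 - 127} = \sqrt{-55} = i \sqrt{55}$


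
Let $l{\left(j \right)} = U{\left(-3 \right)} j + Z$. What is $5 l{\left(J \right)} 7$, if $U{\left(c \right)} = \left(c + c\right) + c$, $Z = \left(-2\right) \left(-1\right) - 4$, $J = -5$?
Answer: $1505$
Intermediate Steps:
$Z = -2$ ($Z = 2 - 4 = -2$)
$U{\left(c \right)} = 3 c$ ($U{\left(c \right)} = 2 c + c = 3 c$)
$l{\left(j \right)} = -2 - 9 j$ ($l{\left(j \right)} = 3 \left(-3\right) j - 2 = - 9 j - 2 = -2 - 9 j$)
$5 l{\left(J \right)} 7 = 5 \left(-2 - -45\right) 7 = 5 \left(-2 + 45\right) 7 = 5 \cdot 43 \cdot 7 = 215 \cdot 7 = 1505$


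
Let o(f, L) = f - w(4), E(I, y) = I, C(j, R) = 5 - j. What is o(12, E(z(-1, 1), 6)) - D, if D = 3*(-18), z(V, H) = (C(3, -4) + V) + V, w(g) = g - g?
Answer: 66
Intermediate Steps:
w(g) = 0
z(V, H) = 2 + 2*V (z(V, H) = ((5 - 1*3) + V) + V = ((5 - 3) + V) + V = (2 + V) + V = 2 + 2*V)
o(f, L) = f (o(f, L) = f - 1*0 = f + 0 = f)
D = -54
o(12, E(z(-1, 1), 6)) - D = 12 - 1*(-54) = 12 + 54 = 66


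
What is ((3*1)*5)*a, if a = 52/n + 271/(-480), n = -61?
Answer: -41491/1952 ≈ -21.256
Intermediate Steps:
a = -41491/29280 (a = 52/(-61) + 271/(-480) = 52*(-1/61) + 271*(-1/480) = -52/61 - 271/480 = -41491/29280 ≈ -1.4170)
((3*1)*5)*a = ((3*1)*5)*(-41491/29280) = (3*5)*(-41491/29280) = 15*(-41491/29280) = -41491/1952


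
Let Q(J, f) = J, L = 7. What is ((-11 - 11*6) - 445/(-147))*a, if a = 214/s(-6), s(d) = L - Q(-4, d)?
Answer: -2327036/1617 ≈ -1439.1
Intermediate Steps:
s(d) = 11 (s(d) = 7 - 1*(-4) = 7 + 4 = 11)
a = 214/11 ≈ 19.455
((-11 - 11*6) - 445/(-147))*a = ((-11 - 11*6) - 445/(-147))*(214/11) = ((-11 - 66) - 445*(-1/147))*(214/11) = (-77 + 445/147)*(214/11) = -10874/147*214/11 = -2327036/1617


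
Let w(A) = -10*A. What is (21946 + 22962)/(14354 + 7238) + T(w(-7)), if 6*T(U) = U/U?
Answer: 18190/8097 ≈ 2.2465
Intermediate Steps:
T(U) = ⅙ (T(U) = (U/U)/6 = (⅙)*1 = ⅙)
(21946 + 22962)/(14354 + 7238) + T(w(-7)) = (21946 + 22962)/(14354 + 7238) + ⅙ = 44908/21592 + ⅙ = 44908*(1/21592) + ⅙ = 11227/5398 + ⅙ = 18190/8097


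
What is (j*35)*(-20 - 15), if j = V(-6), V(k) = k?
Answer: 7350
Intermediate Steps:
j = -6
(j*35)*(-20 - 15) = (-6*35)*(-20 - 15) = -210*(-35) = 7350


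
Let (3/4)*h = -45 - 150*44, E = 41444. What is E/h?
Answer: -10361/2215 ≈ -4.6777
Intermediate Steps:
h = -8860 (h = 4*(-45 - 150*44)/3 = 4*(-45 - 6600)/3 = (4/3)*(-6645) = -8860)
E/h = 41444/(-8860) = 41444*(-1/8860) = -10361/2215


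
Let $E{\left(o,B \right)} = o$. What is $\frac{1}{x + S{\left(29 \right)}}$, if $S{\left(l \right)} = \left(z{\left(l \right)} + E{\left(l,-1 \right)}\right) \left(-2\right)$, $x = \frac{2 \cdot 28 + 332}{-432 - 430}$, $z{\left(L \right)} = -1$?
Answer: $- \frac{431}{24330} \approx -0.017715$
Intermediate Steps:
$x = - \frac{194}{431}$ ($x = \frac{56 + 332}{-862} = 388 \left(- \frac{1}{862}\right) = - \frac{194}{431} \approx -0.45012$)
$S{\left(l \right)} = 2 - 2 l$ ($S{\left(l \right)} = \left(-1 + l\right) \left(-2\right) = 2 - 2 l$)
$\frac{1}{x + S{\left(29 \right)}} = \frac{1}{- \frac{194}{431} + \left(2 - 58\right)} = \frac{1}{- \frac{194}{431} - 56} = \frac{1}{- \frac{24330}{431}} = - \frac{431}{24330}$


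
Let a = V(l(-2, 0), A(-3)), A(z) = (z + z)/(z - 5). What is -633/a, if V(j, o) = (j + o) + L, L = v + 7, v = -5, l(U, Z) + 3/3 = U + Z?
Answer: 2532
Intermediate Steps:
l(U, Z) = -1 + U + Z (l(U, Z) = -1 + (U + Z) = -1 + U + Z)
A(z) = 2*z/(-5 + z) (A(z) = (2*z)/(-5 + z) = 2*z/(-5 + z))
L = 2 (L = -5 + 7 = 2)
V(j, o) = 2 + j + o (V(j, o) = (j + o) + 2 = 2 + j + o)
a = -¼ (a = 2 + (-1 - 2 + 0) + 2*(-3)/(-5 - 3) = 2 - 3 + 2*(-3)/(-8) = 2 - 3 + 2*(-3)*(-⅛) = 2 - 3 + ¾ = -¼ ≈ -0.25000)
-633/a = -633/(-¼) = -633*(-4) = 2532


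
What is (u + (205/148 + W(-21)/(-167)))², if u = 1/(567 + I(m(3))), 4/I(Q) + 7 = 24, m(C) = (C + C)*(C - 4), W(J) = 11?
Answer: 99130190648377729/56804233844886544 ≈ 1.7451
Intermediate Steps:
m(C) = 2*C*(-4 + C) (m(C) = (2*C)*(-4 + C) = 2*C*(-4 + C))
I(Q) = 4/17 (I(Q) = 4/(-7 + 24) = 4/17)
u = 17/9643 (u = 1/(567 + 4/17) = 1/(9643/17) = 17/9643 ≈ 0.0017629)
(u + (205/148 + W(-21)/(-167)))² = (17/9643 + (205/148 + 11/(-167)))² = (17/9643 + (205*(1/148) + 11*(-1/167)))² = (17/9643 + (205/148 - 11/167))² = (17/9643 + 32607/24716)² = (314849473/238336388)² = 99130190648377729/56804233844886544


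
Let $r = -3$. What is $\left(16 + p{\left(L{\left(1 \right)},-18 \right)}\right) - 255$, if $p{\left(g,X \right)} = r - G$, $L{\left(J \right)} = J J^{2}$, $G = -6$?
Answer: $-236$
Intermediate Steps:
$L{\left(J \right)} = J^{3}$
$p{\left(g,X \right)} = 3$ ($p{\left(g,X \right)} = -3 - -6 = -3 + 6 = 3$)
$\left(16 + p{\left(L{\left(1 \right)},-18 \right)}\right) - 255 = \left(16 + 3\right) - 255 = 19 - 255 = -236$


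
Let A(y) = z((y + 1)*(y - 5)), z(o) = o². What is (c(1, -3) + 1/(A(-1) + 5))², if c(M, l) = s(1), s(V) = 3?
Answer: 256/25 ≈ 10.240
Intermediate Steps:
c(M, l) = 3
A(y) = (1 + y)²*(-5 + y)² (A(y) = ((y + 1)*(y - 5))² = ((1 + y)*(-5 + y))² = (1 + y)²*(-5 + y)²)
(c(1, -3) + 1/(A(-1) + 5))² = (3 + 1/((5 - 1*(-1)² + 4*(-1))² + 5))² = (3 + 1/((5 - 1*1 - 4)² + 5))² = (3 + 1/((5 - 1 - 4)² + 5))² = (3 + 1/(0² + 5))² = (3 + 1/(0 + 5))² = (3 + 1/5)² = (3 + ⅕)² = (16/5)² = 256/25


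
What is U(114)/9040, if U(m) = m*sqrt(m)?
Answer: 57*sqrt(114)/4520 ≈ 0.13464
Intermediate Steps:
U(m) = m**(3/2)
U(114)/9040 = 114**(3/2)/9040 = (114*sqrt(114))*(1/9040) = 57*sqrt(114)/4520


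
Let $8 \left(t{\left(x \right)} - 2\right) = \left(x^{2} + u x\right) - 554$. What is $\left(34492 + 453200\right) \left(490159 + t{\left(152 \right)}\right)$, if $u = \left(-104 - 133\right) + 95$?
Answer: $239106487221$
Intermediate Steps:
$u = -142$ ($u = -237 + 95 = -142$)
$t{\left(x \right)} = - \frac{269}{4} - \frac{71 x}{4} + \frac{x^{2}}{8}$ ($t{\left(x \right)} = 2 + \frac{\left(x^{2} - 142 x\right) - 554}{8} = 2 + \frac{-554 + x^{2} - 142 x}{8} = 2 - \left(\frac{277}{4} - \frac{x^{2}}{8} + \frac{71 x}{4}\right) = - \frac{269}{4} - \frac{71 x}{4} + \frac{x^{2}}{8}$)
$\left(34492 + 453200\right) \left(490159 + t{\left(152 \right)}\right) = \left(34492 + 453200\right) \left(490159 - \left(\frac{11061}{4} - 2888\right)\right) = 487692 \left(490159 - - \frac{491}{4}\right) = 487692 \left(490159 + \frac{491}{4}\right) = 487692 \cdot \frac{1961127}{4} = 239106487221$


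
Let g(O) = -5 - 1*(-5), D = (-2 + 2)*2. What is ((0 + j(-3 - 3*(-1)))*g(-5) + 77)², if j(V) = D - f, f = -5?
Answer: 5929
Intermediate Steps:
D = 0 (D = 0*2 = 0)
g(O) = 0 (g(O) = -5 + 5 = 0)
j(V) = 5 (j(V) = 0 - 1*(-5) = 0 + 5 = 5)
((0 + j(-3 - 3*(-1)))*g(-5) + 77)² = ((0 + 5)*0 + 77)² = (5*0 + 77)² = (0 + 77)² = 77² = 5929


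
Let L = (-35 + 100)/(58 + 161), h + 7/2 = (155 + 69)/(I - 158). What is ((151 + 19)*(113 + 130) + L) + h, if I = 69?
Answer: 1610123441/38982 ≈ 41304.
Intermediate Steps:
h = -1071/178 (h = -7/2 + (155 + 69)/(69 - 158) = -7/2 + 224/(-89) = -7/2 + 224*(-1/89) = -7/2 - 224/89 = -1071/178 ≈ -6.0169)
L = 65/219 ≈ 0.29680
((151 + 19)*(113 + 130) + L) + h = ((151 + 19)*(113 + 130) + 65/219) - 1071/178 = (170*243 + 65/219) - 1071/178 = (41310 + 65/219) - 1071/178 = 9046955/219 - 1071/178 = 1610123441/38982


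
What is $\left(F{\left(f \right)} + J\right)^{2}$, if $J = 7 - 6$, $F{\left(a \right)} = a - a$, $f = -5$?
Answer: $1$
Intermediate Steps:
$F{\left(a \right)} = 0$
$J = 1$ ($J = 7 - 6 = 1$)
$\left(F{\left(f \right)} + J\right)^{2} = \left(0 + 1\right)^{2} = 1^{2} = 1$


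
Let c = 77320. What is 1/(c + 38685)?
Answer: 1/116005 ≈ 8.6203e-6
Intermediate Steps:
1/(c + 38685) = 1/(77320 + 38685) = 1/116005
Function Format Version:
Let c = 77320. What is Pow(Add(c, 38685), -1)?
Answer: Rational(1, 116005) ≈ 8.6203e-6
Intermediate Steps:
Pow(Add(c, 38685), -1) = Pow(Add(77320, 38685), -1) = Pow(116005, -1) = Rational(1, 116005)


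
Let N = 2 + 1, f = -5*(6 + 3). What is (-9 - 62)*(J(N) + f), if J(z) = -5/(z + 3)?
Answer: 19525/6 ≈ 3254.2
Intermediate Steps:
f = -45 (f = -5*9 = -45)
N = 3
J(z) = -5/(3 + z)
(-9 - 62)*(J(N) + f) = (-9 - 62)*(-5/(3 + 3) - 45) = -71*(-5/6 - 45) = -71*(-5*⅙ - 45) = -71*(-⅚ - 45) = -71*(-275/6) = 19525/6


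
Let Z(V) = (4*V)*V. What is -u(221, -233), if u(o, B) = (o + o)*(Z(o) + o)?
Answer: -86448570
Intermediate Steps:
Z(V) = 4*V²
u(o, B) = 2*o*(o + 4*o²) (u(o, B) = (o + o)*(4*o² + o) = (2*o)*(o + 4*o²) = 2*o*(o + 4*o²))
-u(221, -233) = -221²*(2 + 8*221) = -48841*(2 + 1768) = -48841*1770 = -1*86448570 = -86448570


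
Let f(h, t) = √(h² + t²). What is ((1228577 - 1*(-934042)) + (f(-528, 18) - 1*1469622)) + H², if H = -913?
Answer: 1526566 + 6*√7753 ≈ 1.5271e+6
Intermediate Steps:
((1228577 - 1*(-934042)) + (f(-528, 18) - 1*1469622)) + H² = ((1228577 - 1*(-934042)) + (√((-528)² + 18²) - 1*1469622)) + (-913)² = ((1228577 + 934042) + (√(278784 + 324) - 1469622)) + 833569 = (2162619 + (√279108 - 1469622)) + 833569 = (2162619 + (6*√7753 - 1469622)) + 833569 = (2162619 + (-1469622 + 6*√7753)) + 833569 = (692997 + 6*√7753) + 833569 = 1526566 + 6*√7753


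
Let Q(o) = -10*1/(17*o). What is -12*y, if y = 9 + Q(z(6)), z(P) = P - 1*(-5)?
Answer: -20076/187 ≈ -107.36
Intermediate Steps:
z(P) = 5 + P (z(P) = P + 5 = 5 + P)
Q(o) = -10/(17*o)
y = 1673/187 (y = 9 - 10/(17*(5 + 6)) = 9 - 10/17/11 = 9 - 10/17*1/11 = 9 - 10/187 = 1673/187 ≈ 8.9465)
-12*y = -12*1673/187 = -20076/187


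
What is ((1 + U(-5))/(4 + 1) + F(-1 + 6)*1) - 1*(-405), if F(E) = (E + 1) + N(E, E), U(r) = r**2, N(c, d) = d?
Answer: 2106/5 ≈ 421.20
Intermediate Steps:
F(E) = 1 + 2*E (F(E) = (E + 1) + E = (1 + E) + E = 1 + 2*E)
((1 + U(-5))/(4 + 1) + F(-1 + 6)*1) - 1*(-405) = ((1 + (-5)**2)/(4 + 1) + (1 + 2*(-1 + 6))*1) - 1*(-405) = ((1 + 25)/5 + (1 + 2*5)*1) + 405 = (26*(1/5) + (1 + 10)*1) + 405 = (26/5 + 11*1) + 405 = (26/5 + 11) + 405 = 81/5 + 405 = 2106/5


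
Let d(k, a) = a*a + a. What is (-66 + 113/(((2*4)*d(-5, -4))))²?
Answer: 38725729/9216 ≈ 4202.0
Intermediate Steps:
d(k, a) = a + a² (d(k, a) = a² + a = a + a²)
(-66 + 113/(((2*4)*d(-5, -4))))² = (-66 + 113/(((2*4)*(-4*(1 - 4)))))² = (-66 + 113/((8*(-4*(-3)))))² = (-66 + 113/((8*12)))² = (-66 + 113/96)² = (-6223/96)² = 38725729/9216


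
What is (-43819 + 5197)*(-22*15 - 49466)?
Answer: 1923221112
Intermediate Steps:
(-43819 + 5197)*(-22*15 - 49466) = -38622*(-330 - 49466) = -38622*(-49796) = 1923221112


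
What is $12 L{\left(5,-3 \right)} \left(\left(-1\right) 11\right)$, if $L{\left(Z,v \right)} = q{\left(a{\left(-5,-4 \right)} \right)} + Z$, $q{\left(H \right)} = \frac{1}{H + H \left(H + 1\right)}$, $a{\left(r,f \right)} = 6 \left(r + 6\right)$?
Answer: $- \frac{2651}{4} \approx -662.75$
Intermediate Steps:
$a{\left(r,f \right)} = 36 + 6 r$ ($a{\left(r,f \right)} = 6 \left(6 + r\right) = 36 + 6 r$)
$q{\left(H \right)} = \frac{1}{H + H \left(1 + H\right)}$
$L{\left(Z,v \right)} = \frac{1}{48} + Z$ ($L{\left(Z,v \right)} = \frac{1}{\left(36 + 6 \left(-5\right)\right) \left(2 + \left(36 + 6 \left(-5\right)\right)\right)} + Z = \frac{1}{\left(36 - 30\right) \left(2 + \left(36 - 30\right)\right)} + Z = \frac{1}{6 \left(2 + 6\right)} + Z = \frac{1}{6 \cdot 8} + Z = \frac{1}{6} \cdot \frac{1}{8} + Z = \frac{1}{48} + Z$)
$12 L{\left(5,-3 \right)} \left(\left(-1\right) 11\right) = 12 \left(\frac{1}{48} + 5\right) \left(\left(-1\right) 11\right) = 12 \cdot \frac{241}{48} \left(-11\right) = \frac{241}{4} \left(-11\right) = - \frac{2651}{4}$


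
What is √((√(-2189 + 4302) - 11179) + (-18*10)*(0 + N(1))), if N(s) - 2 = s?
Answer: √(-11719 + √2113) ≈ 108.04*I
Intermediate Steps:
N(s) = 2 + s
√((√(-2189 + 4302) - 11179) + (-18*10)*(0 + N(1))) = √((√(-2189 + 4302) - 11179) + (-18*10)*(0 + (2 + 1))) = √((√2113 - 11179) - 180*(0 + 3)) = √((-11179 + √2113) - 180*3) = √((-11179 + √2113) - 540) = √(-11719 + √2113)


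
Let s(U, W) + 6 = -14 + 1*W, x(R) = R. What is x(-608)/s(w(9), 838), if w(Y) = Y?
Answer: -304/409 ≈ -0.74328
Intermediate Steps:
s(U, W) = -20 + W (s(U, W) = -6 + (-14 + 1*W) = -6 + (-14 + W) = -20 + W)
x(-608)/s(w(9), 838) = -608/(-20 + 838) = -608/818 = -608*1/818 = -304/409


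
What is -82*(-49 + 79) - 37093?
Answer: -39553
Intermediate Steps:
-82*(-49 + 79) - 37093 = -82*30 - 37093 = -2460 - 37093 = -39553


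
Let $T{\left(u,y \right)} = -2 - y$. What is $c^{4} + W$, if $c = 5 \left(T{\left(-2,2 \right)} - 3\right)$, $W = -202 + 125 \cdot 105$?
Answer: $1513548$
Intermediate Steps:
$W = 12923$ ($W = -202 + 13125 = 12923$)
$c = -35$ ($c = 5 \left(\left(-2 - 2\right) - 3\right) = 5 \left(-4 - 3\right) = 5 \left(-7\right) = -35$)
$c^{4} + W = \left(-35\right)^{4} + 12923 = 1500625 + 12923 = 1513548$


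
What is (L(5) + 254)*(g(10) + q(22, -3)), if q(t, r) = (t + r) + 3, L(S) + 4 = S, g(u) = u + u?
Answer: 10710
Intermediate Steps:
g(u) = 2*u
L(S) = -4 + S
q(t, r) = 3 + r + t (q(t, r) = (r + t) + 3 = 3 + r + t)
(L(5) + 254)*(g(10) + q(22, -3)) = ((-4 + 5) + 254)*(2*10 + (3 - 3 + 22)) = (1 + 254)*(20 + 22) = 255*42 = 10710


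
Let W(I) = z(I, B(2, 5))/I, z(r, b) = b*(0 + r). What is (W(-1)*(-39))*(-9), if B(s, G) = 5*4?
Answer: 7020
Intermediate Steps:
B(s, G) = 20
z(r, b) = b*r
W(I) = 20 (W(I) = (20*I)/I = 20)
(W(-1)*(-39))*(-9) = (20*(-39))*(-9) = -780*(-9) = 7020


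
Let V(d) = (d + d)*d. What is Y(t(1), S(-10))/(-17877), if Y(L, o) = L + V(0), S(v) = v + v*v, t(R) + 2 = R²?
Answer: 1/17877 ≈ 5.5938e-5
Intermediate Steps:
t(R) = -2 + R²
V(d) = 2*d² (V(d) = (2*d)*d = 2*d²)
S(v) = v + v²
Y(L, o) = L (Y(L, o) = L + 2*0² = L + 2*0 = L + 0 = L)
Y(t(1), S(-10))/(-17877) = (-2 + 1²)/(-17877) = (-2 + 1)*(-1/17877) = -1*(-1/17877) = 1/17877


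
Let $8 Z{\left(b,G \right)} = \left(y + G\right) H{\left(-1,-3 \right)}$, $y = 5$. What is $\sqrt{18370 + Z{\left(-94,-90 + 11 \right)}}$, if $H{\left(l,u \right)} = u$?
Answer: $\frac{\sqrt{73591}}{2} \approx 135.64$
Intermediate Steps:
$Z{\left(b,G \right)} = - \frac{15}{8} - \frac{3 G}{8}$ ($Z{\left(b,G \right)} = \frac{\left(5 + G\right) \left(-3\right)}{8} = \frac{-15 - 3 G}{8} = - \frac{15}{8} - \frac{3 G}{8}$)
$\sqrt{18370 + Z{\left(-94,-90 + 11 \right)}} = \sqrt{18370 - \left(\frac{15}{8} + \frac{3 \left(-90 + 11\right)}{8}\right)} = \sqrt{18370 - - \frac{111}{4}} = \sqrt{18370 + \left(- \frac{15}{8} + \frac{237}{8}\right)} = \sqrt{18370 + \frac{111}{4}} = \sqrt{\frac{73591}{4}} = \frac{\sqrt{73591}}{2}$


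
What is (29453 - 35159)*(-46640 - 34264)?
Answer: 461638224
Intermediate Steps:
(29453 - 35159)*(-46640 - 34264) = -5706*(-80904) = 461638224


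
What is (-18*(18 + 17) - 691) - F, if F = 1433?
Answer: -2754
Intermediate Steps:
(-18*(18 + 17) - 691) - F = (-18*(18 + 17) - 691) - 1*1433 = (-18*35 - 691) - 1433 = (-630 - 691) - 1433 = -1321 - 1433 = -2754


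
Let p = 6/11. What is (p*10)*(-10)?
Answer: -600/11 ≈ -54.545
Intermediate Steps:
p = 6/11 (p = 6*(1/11) = 6/11 ≈ 0.54545)
(p*10)*(-10) = ((6/11)*10)*(-10) = (60/11)*(-10) = -600/11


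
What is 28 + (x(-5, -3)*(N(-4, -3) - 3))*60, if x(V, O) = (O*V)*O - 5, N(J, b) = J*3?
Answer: 45028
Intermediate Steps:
N(J, b) = 3*J
x(V, O) = -5 + V*O**2 (x(V, O) = V*O**2 - 5 = -5 + V*O**2)
28 + (x(-5, -3)*(N(-4, -3) - 3))*60 = 28 + ((-5 - 5*(-3)**2)*(3*(-4) - 3))*60 = 28 + ((-5 - 5*9)*(-12 - 3))*60 = 28 + ((-5 - 45)*(-15))*60 = 28 - 50*(-15)*60 = 28 + 750*60 = 28 + 45000 = 45028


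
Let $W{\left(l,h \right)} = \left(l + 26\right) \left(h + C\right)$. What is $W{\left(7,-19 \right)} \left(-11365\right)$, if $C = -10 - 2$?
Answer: $11626395$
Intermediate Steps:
$C = -12$
$W{\left(l,h \right)} = \left(-12 + h\right) \left(26 + l\right)$ ($W{\left(l,h \right)} = \left(l + 26\right) \left(h - 12\right) = \left(26 + l\right) \left(-12 + h\right) = \left(-12 + h\right) \left(26 + l\right)$)
$W{\left(7,-19 \right)} \left(-11365\right) = \left(-312 - 84 + 26 \left(-19\right) - 133\right) \left(-11365\right) = \left(-312 - 84 - 494 - 133\right) \left(-11365\right) = \left(-1023\right) \left(-11365\right) = 11626395$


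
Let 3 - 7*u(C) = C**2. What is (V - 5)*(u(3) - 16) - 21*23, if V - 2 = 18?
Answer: -5151/7 ≈ -735.86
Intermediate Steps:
u(C) = 3/7 - C**2/7
V = 20 (V = 2 + 18 = 20)
(V - 5)*(u(3) - 16) - 21*23 = (20 - 5)*((3/7 - 1/7*3**2) - 16) - 21*23 = 15*((3/7 - 1/7*9) - 16) - 483 = 15*((3/7 - 9/7) - 16) - 483 = 15*(-6/7 - 16) - 483 = 15*(-118/7) - 483 = -1770/7 - 483 = -5151/7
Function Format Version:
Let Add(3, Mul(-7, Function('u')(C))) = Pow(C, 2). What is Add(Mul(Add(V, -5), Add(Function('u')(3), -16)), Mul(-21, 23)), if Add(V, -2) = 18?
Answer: Rational(-5151, 7) ≈ -735.86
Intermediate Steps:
Function('u')(C) = Add(Rational(3, 7), Mul(Rational(-1, 7), Pow(C, 2)))
V = 20 (V = Add(2, 18) = 20)
Add(Mul(Add(V, -5), Add(Function('u')(3), -16)), Mul(-21, 23)) = Add(Mul(Add(20, -5), Add(Add(Rational(3, 7), Mul(Rational(-1, 7), Pow(3, 2))), -16)), Mul(-21, 23)) = Add(Mul(15, Add(Add(Rational(3, 7), Mul(Rational(-1, 7), 9)), -16)), -483) = Add(Mul(15, Add(Add(Rational(3, 7), Rational(-9, 7)), -16)), -483) = Add(Mul(15, Add(Rational(-6, 7), -16)), -483) = Add(Mul(15, Rational(-118, 7)), -483) = Add(Rational(-1770, 7), -483) = Rational(-5151, 7)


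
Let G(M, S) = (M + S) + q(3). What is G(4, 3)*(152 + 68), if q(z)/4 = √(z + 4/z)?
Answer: 1540 + 880*√39/3 ≈ 3371.9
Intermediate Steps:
q(z) = 4*√(z + 4/z)
G(M, S) = M + S + 4*√39/3 (G(M, S) = (M + S) + 4*√(3 + 4/3) = (M + S) + 4*√(13/3) = (M + S) + 4*(√39/3) = (M + S) + 4*√39/3 = M + S + 4*√39/3)
G(4, 3)*(152 + 68) = (4 + 3 + 4*√39/3)*(152 + 68) = (7 + 4*√39/3)*220 = 1540 + 880*√39/3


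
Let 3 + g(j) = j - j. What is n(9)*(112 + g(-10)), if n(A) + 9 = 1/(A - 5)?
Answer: -3815/4 ≈ -953.75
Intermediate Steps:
n(A) = -9 + 1/(-5 + A) (n(A) = -9 + 1/(A - 5) = -9 + 1/(-5 + A))
g(j) = -3 (g(j) = -3 + (j - j) = -3 + 0 = -3)
n(9)*(112 + g(-10)) = ((46 - 9*9)/(-5 + 9))*(112 - 3) = ((46 - 81)/4)*109 = ((1/4)*(-35))*109 = -35/4*109 = -3815/4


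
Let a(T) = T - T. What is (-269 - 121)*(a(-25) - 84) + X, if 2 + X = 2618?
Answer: 35376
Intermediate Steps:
a(T) = 0
X = 2616 (X = -2 + 2618 = 2616)
(-269 - 121)*(a(-25) - 84) + X = (-269 - 121)*(0 - 84) + 2616 = -390*(-84) + 2616 = 32760 + 2616 = 35376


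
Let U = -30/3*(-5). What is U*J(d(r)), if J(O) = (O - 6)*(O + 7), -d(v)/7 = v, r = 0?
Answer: -2100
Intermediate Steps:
d(v) = -7*v
J(O) = (-6 + O)*(7 + O)
U = 50 (U = -30/3*(-5) = -5*2*(-5) = -10*(-5) = 50)
U*J(d(r)) = 50*(-42 - 7*0 + (-7*0)²) = 50*(-42 + 0 + 0²) = 50*(-42 + 0 + 0) = 50*(-42) = -2100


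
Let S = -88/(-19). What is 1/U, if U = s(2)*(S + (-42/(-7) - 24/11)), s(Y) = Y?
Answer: 209/3532 ≈ 0.059173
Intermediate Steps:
S = 88/19 (S = -88*(-1/19) = 88/19 ≈ 4.6316)
U = 3532/209 (U = 2*(88/19 + (-42/(-7) - 24/11)) = 2*(88/19 + (-42*(-⅐) - 24*1/11)) = 2*(88/19 + (6 - 24/11)) = 2*(88/19 + 42/11) = 2*(1766/209) = 3532/209 ≈ 16.900)
1/U = 1/(3532/209) = 209/3532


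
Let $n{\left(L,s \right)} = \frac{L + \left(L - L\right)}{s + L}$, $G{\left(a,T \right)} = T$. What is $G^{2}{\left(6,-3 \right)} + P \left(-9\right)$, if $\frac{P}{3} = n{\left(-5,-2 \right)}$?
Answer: $- \frac{72}{7} \approx -10.286$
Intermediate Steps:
$n{\left(L,s \right)} = \frac{L}{L + s}$ ($n{\left(L,s \right)} = \frac{L + 0}{L + s} = \frac{L}{L + s}$)
$P = \frac{15}{7}$ ($P = 3 \left(- \frac{5}{-5 - 2}\right) = 3 \left(- \frac{5}{-7}\right) = 3 \left(\left(-5\right) \left(- \frac{1}{7}\right)\right) = 3 \cdot \frac{5}{7} = \frac{15}{7} \approx 2.1429$)
$G^{2}{\left(6,-3 \right)} + P \left(-9\right) = \left(-3\right)^{2} + \frac{15}{7} \left(-9\right) = 9 - \frac{135}{7} = - \frac{72}{7}$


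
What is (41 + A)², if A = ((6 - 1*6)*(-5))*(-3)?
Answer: 1681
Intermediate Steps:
A = 0 (A = ((6 - 6)*(-5))*(-3) = (0*(-5))*(-3) = 0*(-3) = 0)
(41 + A)² = (41 + 0)² = 41² = 1681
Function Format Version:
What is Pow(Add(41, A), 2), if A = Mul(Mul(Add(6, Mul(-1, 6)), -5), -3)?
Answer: 1681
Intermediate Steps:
A = 0 (A = Mul(Mul(Add(6, -6), -5), -3) = Mul(Mul(0, -5), -3) = Mul(0, -3) = 0)
Pow(Add(41, A), 2) = Pow(Add(41, 0), 2) = Pow(41, 2) = 1681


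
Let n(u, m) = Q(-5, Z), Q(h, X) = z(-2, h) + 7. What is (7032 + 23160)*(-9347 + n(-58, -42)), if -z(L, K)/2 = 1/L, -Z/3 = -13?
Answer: -281963088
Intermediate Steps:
Z = 39 (Z = -3*(-13) = 39)
z(L, K) = -2/L
Q(h, X) = 8 (Q(h, X) = -2/(-2) + 7 = -2*(-½) + 7 = 1 + 7 = 8)
n(u, m) = 8
(7032 + 23160)*(-9347 + n(-58, -42)) = (7032 + 23160)*(-9347 + 8) = 30192*(-9339) = -281963088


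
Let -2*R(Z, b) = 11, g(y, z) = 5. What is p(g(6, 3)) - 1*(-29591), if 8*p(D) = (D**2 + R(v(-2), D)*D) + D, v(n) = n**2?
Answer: 473461/16 ≈ 29591.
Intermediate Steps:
R(Z, b) = -11/2 (R(Z, b) = -1/2*11 = -11/2)
p(D) = -9*D/16 + D**2/8 (p(D) = ((D**2 - 11*D/2) + D)/8 = (D**2 - 9*D/2)/8 = -9*D/16 + D**2/8)
p(g(6, 3)) - 1*(-29591) = (1/16)*5*(-9 + 2*5) - 1*(-29591) = (1/16)*5*(-9 + 10) + 29591 = (1/16)*5*1 + 29591 = 5/16 + 29591 = 473461/16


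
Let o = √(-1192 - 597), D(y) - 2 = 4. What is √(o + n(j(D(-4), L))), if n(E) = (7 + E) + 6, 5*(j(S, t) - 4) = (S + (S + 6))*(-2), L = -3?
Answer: √(245 + 25*I*√1789)/5 ≈ 5.1583 + 4.0998*I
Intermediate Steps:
D(y) = 6 (D(y) = 2 + 4 = 6)
j(S, t) = 8/5 - 4*S/5 (j(S, t) = 4 + ((S + (S + 6))*(-2))/5 = 4 + ((S + (6 + S))*(-2))/5 = 4 + ((6 + 2*S)*(-2))/5 = 4 + (-12 - 4*S)/5 = 4 + (-12/5 - 4*S/5) = 8/5 - 4*S/5)
n(E) = 13 + E
o = I*√1789 (o = √(-1789) = I*√1789 ≈ 42.297*I)
√(o + n(j(D(-4), L))) = √(I*√1789 + (13 + (8/5 - ⅘*6))) = √(I*√1789 + (13 + (8/5 - 24/5))) = √(I*√1789 + (13 - 16/5)) = √(I*√1789 + 49/5) = √(49/5 + I*√1789)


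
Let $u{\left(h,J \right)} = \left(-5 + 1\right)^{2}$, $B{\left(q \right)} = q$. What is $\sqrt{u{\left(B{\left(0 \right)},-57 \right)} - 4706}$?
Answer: $i \sqrt{4690} \approx 68.484 i$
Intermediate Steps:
$u{\left(h,J \right)} = 16$ ($u{\left(h,J \right)} = \left(-4\right)^{2} = 16$)
$\sqrt{u{\left(B{\left(0 \right)},-57 \right)} - 4706} = \sqrt{16 - 4706} = \sqrt{-4690} = i \sqrt{4690}$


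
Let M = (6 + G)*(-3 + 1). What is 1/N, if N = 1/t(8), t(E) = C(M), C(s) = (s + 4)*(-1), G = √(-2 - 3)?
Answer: 8 + 2*I*√5 ≈ 8.0 + 4.4721*I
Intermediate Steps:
G = I*√5 (G = √(-5) = I*√5 ≈ 2.2361*I)
M = -12 - 2*I*√5 (M = (6 + I*√5)*(-3 + 1) = (6 + I*√5)*(-2) = -12 - 2*I*√5 ≈ -12.0 - 4.4721*I)
C(s) = -4 - s (C(s) = (4 + s)*(-1) = -4 - s)
t(E) = 8 + 2*I*√5 (t(E) = -4 - (-12 - 2*I*√5) = -4 + (12 + 2*I*√5) = 8 + 2*I*√5)
N = 1/(8 + 2*I*√5) ≈ 0.095238 - 0.05324*I
1/N = 1/(2/21 - I*√5/42)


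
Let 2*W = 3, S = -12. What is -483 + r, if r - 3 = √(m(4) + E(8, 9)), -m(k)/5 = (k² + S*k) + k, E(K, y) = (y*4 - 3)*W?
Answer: -480 + √758/2 ≈ -466.23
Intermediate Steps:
W = 3/2 (W = (½)*3 = 3/2 ≈ 1.5000)
E(K, y) = -9/2 + 6*y (E(K, y) = (y*4 - 3)*(3/2) = (4*y - 3)*(3/2) = (-3 + 4*y)*(3/2) = -9/2 + 6*y)
m(k) = -5*k² + 55*k (m(k) = -5*((k² - 12*k) + k) = -5*(k² - 11*k) = -5*k² + 55*k)
r = 3 + √758/2 (r = 3 + √(5*4*(11 - 1*4) + (-9/2 + 6*9)) = 3 + √(5*4*(11 - 4) + (-9/2 + 54)) = 3 + √(5*4*7 + 99/2) = 3 + √(140 + 99/2) = 3 + √(379/2) = 3 + √758/2 ≈ 16.766)
-483 + r = -483 + (3 + √758/2) = -480 + √758/2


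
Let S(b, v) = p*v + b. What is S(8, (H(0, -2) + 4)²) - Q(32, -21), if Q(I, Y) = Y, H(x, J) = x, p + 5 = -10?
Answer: -211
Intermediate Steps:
p = -15 (p = -5 - 10 = -15)
S(b, v) = b - 15*v (S(b, v) = -15*v + b = b - 15*v)
S(8, (H(0, -2) + 4)²) - Q(32, -21) = (8 - 15*(0 + 4)²) - 1*(-21) = (8 - 15*4²) + 21 = (8 - 15*16) + 21 = (8 - 240) + 21 = -232 + 21 = -211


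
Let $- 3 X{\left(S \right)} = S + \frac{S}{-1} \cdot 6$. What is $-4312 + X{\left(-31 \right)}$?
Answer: $- \frac{13091}{3} \approx -4363.7$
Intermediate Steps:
$X{\left(S \right)} = \frac{5 S}{3}$ ($X{\left(S \right)} = - \frac{S + \frac{S}{-1} \cdot 6}{3} = - \frac{S + S \left(-1\right) 6}{3} = - \frac{S + - S 6}{3} = - \frac{S - 6 S}{3} = - \frac{\left(-5\right) S}{3} = \frac{5 S}{3}$)
$-4312 + X{\left(-31 \right)} = -4312 + \frac{5}{3} \left(-31\right) = -4312 - \frac{155}{3} = - \frac{13091}{3}$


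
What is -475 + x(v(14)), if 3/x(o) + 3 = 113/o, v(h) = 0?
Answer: -475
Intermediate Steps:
x(o) = 3/(-3 + 113/o)
-475 + x(v(14)) = -475 - 3*0/(-113 + 3*0) = -475 - 3*0/(-113 + 0) = -475 - 3*0/(-113) = -475 - 3*0*(-1/113) = -475 + 0 = -475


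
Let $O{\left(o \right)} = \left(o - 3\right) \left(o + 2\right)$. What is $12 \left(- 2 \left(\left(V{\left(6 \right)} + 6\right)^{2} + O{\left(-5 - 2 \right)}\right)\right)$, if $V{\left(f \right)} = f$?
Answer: $-4656$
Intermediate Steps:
$O{\left(o \right)} = \left(-3 + o\right) \left(2 + o\right)$
$12 \left(- 2 \left(\left(V{\left(6 \right)} + 6\right)^{2} + O{\left(-5 - 2 \right)}\right)\right) = 12 \left(- 2 \left(\left(6 + 6\right)^{2} - \left(1 - 2 - \left(-5 - 2\right)^{2}\right)\right)\right) = 12 \left(- 2 \left(12^{2} - \left(-1 - \left(-5 - 2\right)^{2}\right)\right)\right) = 12 \left(- 2 \left(144 - \left(-1 - 49\right)\right)\right) = 12 \left(- 2 \left(144 + \left(-6 + 49 + 7\right)\right)\right) = 12 \left(- 2 \left(144 + 50\right)\right) = 12 \left(\left(-2\right) 194\right) = 12 \left(-388\right) = -4656$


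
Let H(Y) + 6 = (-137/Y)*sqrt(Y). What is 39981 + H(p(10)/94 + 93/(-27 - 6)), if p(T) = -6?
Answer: 39975 + 137*I*sqrt(770330)/1490 ≈ 39975.0 + 80.7*I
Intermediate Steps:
H(Y) = -6 - 137/sqrt(Y) (H(Y) = -6 + (-137/Y)*sqrt(Y) = -6 - 137/sqrt(Y))
39981 + H(p(10)/94 + 93/(-27 - 6)) = 39981 + (-6 - 137/sqrt(-6/94 + 93/(-27 - 6))) = 39981 + (-6 - 137/sqrt(-6*1/94 + 93/(-33))) = 39981 + (-6 - 137/sqrt(-3/47 + 93*(-1/33))) = 39981 + (-6 - 137/sqrt(-3/47 - 31/11)) = 39981 + (-6 - (-137)*I*sqrt(770330)/1490) = 39981 + (-6 + 137*I*sqrt(770330)/1490) = 39975 + 137*I*sqrt(770330)/1490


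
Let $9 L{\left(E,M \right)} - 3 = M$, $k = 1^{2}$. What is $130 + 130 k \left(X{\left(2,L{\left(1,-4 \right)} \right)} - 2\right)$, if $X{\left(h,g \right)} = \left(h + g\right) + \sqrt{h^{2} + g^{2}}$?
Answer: $\frac{1040}{9} + \frac{650 \sqrt{13}}{9} \approx 375.96$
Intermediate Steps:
$k = 1$
$L{\left(E,M \right)} = \frac{1}{3} + \frac{M}{9}$
$X{\left(h,g \right)} = g + h + \sqrt{g^{2} + h^{2}}$ ($X{\left(h,g \right)} = \left(g + h\right) + \sqrt{g^{2} + h^{2}} = g + h + \sqrt{g^{2} + h^{2}}$)
$130 + 130 k \left(X{\left(2,L{\left(1,-4 \right)} \right)} - 2\right) = 130 + 130 \cdot 1 \left(\left(\left(\frac{1}{3} + \frac{1}{9} \left(-4\right)\right) + 2 + \sqrt{\left(\frac{1}{3} + \frac{1}{9} \left(-4\right)\right)^{2} + 2^{2}}\right) - 2\right) = 130 + 130 \cdot 1 \left(\left(\left(\frac{1}{3} - \frac{4}{9}\right) + 2 + \sqrt{\left(\frac{1}{3} - \frac{4}{9}\right)^{2} + 4}\right) - 2\right) = 130 + 130 \cdot 1 \left(\left(- \frac{1}{9} + 2 + \sqrt{\left(- \frac{1}{9}\right)^{2} + 4}\right) - 2\right) = 130 + 130 \cdot 1 \left(\left(- \frac{1}{9} + 2 + \sqrt{\frac{1}{81} + 4}\right) - 2\right) = 130 + 130 \cdot 1 \left(\left(- \frac{1}{9} + 2 + \sqrt{\frac{325}{81}}\right) - 2\right) = 130 + 130 \cdot 1 \left(\left(- \frac{1}{9} + 2 + \frac{5 \sqrt{13}}{9}\right) - 2\right) = 130 + 130 \cdot 1 \left(\left(\frac{17}{9} + \frac{5 \sqrt{13}}{9}\right) - 2\right) = 130 + 130 \cdot 1 \left(- \frac{1}{9} + \frac{5 \sqrt{13}}{9}\right) = 130 + 130 \left(- \frac{1}{9} + \frac{5 \sqrt{13}}{9}\right) = 130 - \left(\frac{130}{9} - \frac{650 \sqrt{13}}{9}\right) = \frac{1040}{9} + \frac{650 \sqrt{13}}{9}$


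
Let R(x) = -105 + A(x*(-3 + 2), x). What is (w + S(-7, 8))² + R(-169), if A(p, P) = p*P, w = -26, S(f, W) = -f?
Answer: -28305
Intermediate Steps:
A(p, P) = P*p
R(x) = -105 - x² (R(x) = -105 + x*(x*(-3 + 2)) = -105 + x*(x*(-1)) = -105 + x*(-x) = -105 - x²)
(w + S(-7, 8))² + R(-169) = (-26 - 1*(-7))² + (-105 - 1*(-169)²) = (-26 + 7)² + (-105 - 1*28561) = (-19)² + (-105 - 28561) = 361 - 28666 = -28305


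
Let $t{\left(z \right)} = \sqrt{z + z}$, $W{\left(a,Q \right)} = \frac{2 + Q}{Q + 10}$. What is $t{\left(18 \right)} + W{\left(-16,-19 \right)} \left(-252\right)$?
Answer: $-470$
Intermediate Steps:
$W{\left(a,Q \right)} = \frac{2 + Q}{10 + Q}$
$t{\left(z \right)} = \sqrt{2} \sqrt{z}$ ($t{\left(z \right)} = \sqrt{2 z} = \sqrt{2} \sqrt{z}$)
$t{\left(18 \right)} + W{\left(-16,-19 \right)} \left(-252\right) = \sqrt{2} \sqrt{18} + \frac{2 - 19}{10 - 19} \left(-252\right) = \sqrt{2} \cdot 3 \sqrt{2} + \frac{1}{-9} \left(-17\right) \left(-252\right) = 6 + \left(- \frac{1}{9}\right) \left(-17\right) \left(-252\right) = 6 + \frac{17}{9} \left(-252\right) = 6 - 476 = -470$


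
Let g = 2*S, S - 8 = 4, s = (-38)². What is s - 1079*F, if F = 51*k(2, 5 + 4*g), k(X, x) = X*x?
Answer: -11114414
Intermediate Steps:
s = 1444
S = 12 (S = 8 + 4 = 12)
g = 24 (g = 2*12 = 24)
F = 10302 (F = 51*(2*(5 + 4*24)) = 51*(2*(5 + 96)) = 51*(2*101) = 51*202 = 10302)
s - 1079*F = 1444 - 1079*10302 = 1444 - 11115858 = -11114414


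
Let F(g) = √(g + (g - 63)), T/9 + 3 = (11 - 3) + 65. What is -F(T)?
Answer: -3*√133 ≈ -34.598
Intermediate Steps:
T = 630 (T = -27 + 9*((11 - 3) + 65) = -27 + 9*(8 + 65) = -27 + 9*73 = -27 + 657 = 630)
F(g) = √(-63 + 2*g) (F(g) = √(g + (-63 + g)) = √(-63 + 2*g))
-F(T) = -√(-63 + 2*630) = -√(-63 + 1260) = -√1197 = -3*√133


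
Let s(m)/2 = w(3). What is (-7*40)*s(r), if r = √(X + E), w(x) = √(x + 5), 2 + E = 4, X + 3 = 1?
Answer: -1120*√2 ≈ -1583.9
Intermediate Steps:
X = -2 (X = -3 + 1 = -2)
E = 2 (E = -2 + 4 = 2)
w(x) = √(5 + x)
r = 0 (r = √(-2 + 2) = √0 = 0)
s(m) = 4*√2 (s(m) = 2*√(5 + 3) = 2*√8 = 2*(2*√2) = 4*√2)
(-7*40)*s(r) = (-7*40)*(4*√2) = -1120*√2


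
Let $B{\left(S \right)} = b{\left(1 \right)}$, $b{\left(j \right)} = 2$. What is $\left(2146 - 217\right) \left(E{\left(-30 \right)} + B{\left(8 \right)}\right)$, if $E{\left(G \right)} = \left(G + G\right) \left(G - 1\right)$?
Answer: $3591798$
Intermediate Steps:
$E{\left(G \right)} = 2 G \left(-1 + G\right)$
$B{\left(S \right)} = 2$
$\left(2146 - 217\right) \left(E{\left(-30 \right)} + B{\left(8 \right)}\right) = \left(2146 - 217\right) \left(2 \left(-30\right) \left(-1 - 30\right) + 2\right) = 1929 \left(2 \left(-30\right) \left(-31\right) + 2\right) = 1929 \left(1860 + 2\right) = 1929 \cdot 1862 = 3591798$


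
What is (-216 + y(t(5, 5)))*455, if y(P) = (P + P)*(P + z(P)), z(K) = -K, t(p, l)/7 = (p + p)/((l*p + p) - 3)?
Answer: -98280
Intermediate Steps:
t(p, l) = 14*p/(-3 + p + l*p) (t(p, l) = 7*((p + p)/((l*p + p) - 3)) = 7*((2*p)/((p + l*p) - 3)) = 7*((2*p)/(-3 + p + l*p)) = 7*(2*p/(-3 + p + l*p)) = 14*p/(-3 + p + l*p))
y(P) = 0 (y(P) = (P + P)*(P - P) = (2*P)*0 = 0)
(-216 + y(t(5, 5)))*455 = (-216 + 0)*455 = -216*455 = -98280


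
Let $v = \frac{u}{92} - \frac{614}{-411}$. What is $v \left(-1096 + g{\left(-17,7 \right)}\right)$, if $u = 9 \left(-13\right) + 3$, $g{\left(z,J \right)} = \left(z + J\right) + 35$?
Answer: $- \frac{1719669}{6302} \approx -272.88$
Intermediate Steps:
$g{\left(z,J \right)} = 35 + J + z$ ($g{\left(z,J \right)} = \left(J + z\right) + 35 = 35 + J + z$)
$u = -114$ ($u = -117 + 3 = -114$)
$v = \frac{4817}{18906}$ ($v = - \frac{114}{92} - \frac{614}{-411} = \left(-114\right) \frac{1}{92} - - \frac{614}{411} = - \frac{57}{46} + \frac{614}{411} = \frac{4817}{18906} \approx 0.25479$)
$v \left(-1096 + g{\left(-17,7 \right)}\right) = \frac{4817 \left(-1096 + \left(35 + 7 - 17\right)\right)}{18906} = \frac{4817 \left(-1096 + 25\right)}{18906} = \frac{4817}{18906} \left(-1071\right) = - \frac{1719669}{6302}$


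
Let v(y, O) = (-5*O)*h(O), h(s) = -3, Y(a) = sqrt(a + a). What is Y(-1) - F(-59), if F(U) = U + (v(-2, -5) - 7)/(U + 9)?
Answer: 1434/25 + I*sqrt(2) ≈ 57.36 + 1.4142*I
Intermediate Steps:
Y(a) = sqrt(2)*sqrt(a) (Y(a) = sqrt(2*a) = sqrt(2)*sqrt(a))
v(y, O) = 15*O (v(y, O) = -5*O*(-3) = 15*O)
F(U) = U - 82/(9 + U) (F(U) = U + (15*(-5) - 7)/(U + 9) = U + (-75 - 7)/(9 + U) = U - 82/(9 + U))
Y(-1) - F(-59) = sqrt(2)*sqrt(-1) - (-82 + (-59)**2 + 9*(-59))/(9 - 59) = sqrt(2)*I - (-82 + 3481 - 531)/(-50) = I*sqrt(2) - (-1)*2868/50 = I*sqrt(2) - 1*(-1434/25) = I*sqrt(2) + 1434/25 = 1434/25 + I*sqrt(2)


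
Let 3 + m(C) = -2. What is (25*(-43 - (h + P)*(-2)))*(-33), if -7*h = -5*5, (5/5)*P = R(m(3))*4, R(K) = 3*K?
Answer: 900075/7 ≈ 1.2858e+5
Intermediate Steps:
m(C) = -5 (m(C) = -3 - 2 = -5)
P = -60 (P = (3*(-5))*4 = -15*4 = -60)
h = 25/7 (h = -(-5)*5/7 = -⅐*(-25) = 25/7 ≈ 3.5714)
(25*(-43 - (h + P)*(-2)))*(-33) = (25*(-43 - (25/7 - 60)*(-2)))*(-33) = (25*(-43 - (-395)*(-2)/7))*(-33) = (25*(-43 - 1*790/7))*(-33) = (25*(-43 - 790/7))*(-33) = (25*(-1091/7))*(-33) = -27275/7*(-33) = 900075/7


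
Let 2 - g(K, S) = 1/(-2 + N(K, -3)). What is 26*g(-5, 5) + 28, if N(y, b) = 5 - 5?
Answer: 93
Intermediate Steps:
N(y, b) = 0
g(K, S) = 5/2 (g(K, S) = 2 - 1/(-2 + 0) = 2 - 1/(-2) = 2 - 1*(-½) = 2 + ½ = 5/2)
26*g(-5, 5) + 28 = 26*(5/2) + 28 = 65 + 28 = 93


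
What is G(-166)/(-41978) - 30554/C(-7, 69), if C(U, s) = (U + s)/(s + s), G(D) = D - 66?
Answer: -44249551918/650659 ≈ -68007.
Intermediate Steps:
G(D) = -66 + D
C(U, s) = (U + s)/(2*s) (C(U, s) = (U + s)/((2*s)) = (U + s)*(1/(2*s)) = (U + s)/(2*s))
G(-166)/(-41978) - 30554/C(-7, 69) = (-66 - 166)/(-41978) - 30554*138/(-7 + 69) = -232*(-1/41978) - 30554/((½)*(1/69)*62) = 116/20989 - 30554/31/69 = 116/20989 - 30554*69/31 = 116/20989 - 2108226/31 = -44249551918/650659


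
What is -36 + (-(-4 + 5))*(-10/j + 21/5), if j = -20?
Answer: -407/10 ≈ -40.700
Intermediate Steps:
-36 + (-(-4 + 5))*(-10/j + 21/5) = -36 + (-(-4 + 5))*(-10/(-20) + 21/5) = -36 + (-1*1)*(-10*(-1/20) + 21*(⅕)) = -36 - (½ + 21/5) = -36 - 1*47/10 = -36 - 47/10 = -407/10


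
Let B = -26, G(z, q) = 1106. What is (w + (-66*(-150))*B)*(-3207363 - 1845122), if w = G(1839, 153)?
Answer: 1294921590590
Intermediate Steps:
w = 1106
(w + (-66*(-150))*B)*(-3207363 - 1845122) = (1106 - 66*(-150)*(-26))*(-3207363 - 1845122) = (1106 + 9900*(-26))*(-5052485) = (1106 - 257400)*(-5052485) = -256294*(-5052485) = 1294921590590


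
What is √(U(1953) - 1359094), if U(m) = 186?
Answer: 2*I*√339727 ≈ 1165.7*I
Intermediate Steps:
√(U(1953) - 1359094) = √(186 - 1359094) = √(-1358908) = 2*I*√339727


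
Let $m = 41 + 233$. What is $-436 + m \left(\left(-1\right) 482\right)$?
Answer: $-132504$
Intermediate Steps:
$m = 274$
$-436 + m \left(\left(-1\right) 482\right) = -436 + 274 \left(\left(-1\right) 482\right) = -436 + 274 \left(-482\right) = -436 - 132068 = -132504$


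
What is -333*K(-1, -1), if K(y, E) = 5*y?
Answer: 1665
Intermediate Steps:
-333*K(-1, -1) = -1665*(-1) = -333*(-5) = 1665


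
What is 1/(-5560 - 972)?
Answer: -1/6532 ≈ -0.00015309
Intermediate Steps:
1/(-5560 - 972) = 1/(-6532) = -1/6532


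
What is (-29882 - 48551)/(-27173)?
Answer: 78433/27173 ≈ 2.8864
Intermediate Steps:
(-29882 - 48551)/(-27173) = -78433*(-1/27173) = 78433/27173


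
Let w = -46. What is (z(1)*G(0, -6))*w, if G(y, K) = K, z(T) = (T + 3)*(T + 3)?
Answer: 4416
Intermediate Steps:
z(T) = (3 + T)**2 (z(T) = (3 + T)*(3 + T) = (3 + T)**2)
(z(1)*G(0, -6))*w = ((3 + 1)**2*(-6))*(-46) = (4**2*(-6))*(-46) = (16*(-6))*(-46) = -96*(-46) = 4416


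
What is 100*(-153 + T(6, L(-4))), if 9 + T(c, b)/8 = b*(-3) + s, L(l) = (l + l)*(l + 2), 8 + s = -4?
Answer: -70500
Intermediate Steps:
s = -12 (s = -8 - 4 = -12)
L(l) = 2*l*(2 + l) (L(l) = (2*l)*(2 + l) = 2*l*(2 + l))
T(c, b) = -168 - 24*b (T(c, b) = -72 + 8*(b*(-3) - 12) = -72 + 8*(-3*b - 12) = -72 + 8*(-12 - 3*b) = -72 + (-96 - 24*b) = -168 - 24*b)
100*(-153 + T(6, L(-4))) = 100*(-153 + (-168 - 48*(-4)*(2 - 4))) = 100*(-153 + (-168 - 48*(-4)*(-2))) = 100*(-153 + (-168 - 24*16)) = 100*(-153 + (-168 - 384)) = 100*(-153 - 552) = 100*(-705) = -70500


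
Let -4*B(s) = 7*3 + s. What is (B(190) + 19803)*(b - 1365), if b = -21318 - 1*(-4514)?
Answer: -1435369169/4 ≈ -3.5884e+8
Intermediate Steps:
B(s) = -21/4 - s/4 (B(s) = -(7*3 + s)/4 = -(21 + s)/4 = -21/4 - s/4)
b = -16804 (b = -21318 + 4514 = -16804)
(B(190) + 19803)*(b - 1365) = ((-21/4 - 1/4*190) + 19803)*(-16804 - 1365) = ((-21/4 - 95/2) + 19803)*(-18169) = (-211/4 + 19803)*(-18169) = (79001/4)*(-18169) = -1435369169/4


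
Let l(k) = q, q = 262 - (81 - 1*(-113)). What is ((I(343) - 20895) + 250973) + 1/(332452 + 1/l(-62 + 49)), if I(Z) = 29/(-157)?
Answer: 816605459586605/3549257709 ≈ 2.3008e+5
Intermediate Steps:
I(Z) = -29/157 (I(Z) = 29*(-1/157) = -29/157)
q = 68 (q = 262 - (81 + 113) = 262 - 1*194 = 262 - 194 = 68)
l(k) = 68
((I(343) - 20895) + 250973) + 1/(332452 + 1/l(-62 + 49)) = ((-29/157 - 20895) + 250973) + 1/(332452 + 1/68) = (-3280544/157 + 250973) + 1/(332452 + 1/68) = 36122217/157 + 1/(22606737/68) = 36122217/157 + 68/22606737 = 816605459586605/3549257709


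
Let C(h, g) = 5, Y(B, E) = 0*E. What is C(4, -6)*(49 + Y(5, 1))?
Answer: 245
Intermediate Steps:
Y(B, E) = 0
C(4, -6)*(49 + Y(5, 1)) = 5*(49 + 0) = 5*49 = 245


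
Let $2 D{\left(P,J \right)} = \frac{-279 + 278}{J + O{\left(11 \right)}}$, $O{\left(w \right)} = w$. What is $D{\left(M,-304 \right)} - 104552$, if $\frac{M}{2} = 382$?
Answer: $- \frac{61267471}{586} \approx -1.0455 \cdot 10^{5}$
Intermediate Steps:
$M = 764$ ($M = 2 \cdot 382 = 764$)
$D{\left(P,J \right)} = - \frac{1}{2 \left(11 + J\right)}$ ($D{\left(P,J \right)} = \frac{\left(-279 + 278\right) \frac{1}{J + 11}}{2} = \frac{\left(-1\right) \frac{1}{11 + J}}{2} = - \frac{1}{2 \left(11 + J\right)}$)
$D{\left(M,-304 \right)} - 104552 = - \frac{1}{22 + 2 \left(-304\right)} - 104552 = - \frac{1}{22 - 608} - 104552 = - \frac{1}{-586} - 104552 = \left(-1\right) \left(- \frac{1}{586}\right) - 104552 = \frac{1}{586} - 104552 = - \frac{61267471}{586}$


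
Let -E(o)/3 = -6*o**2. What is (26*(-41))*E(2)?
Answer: -76752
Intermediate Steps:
E(o) = 18*o**2 (E(o) = -(-18)*o**2 = 18*o**2)
(26*(-41))*E(2) = (26*(-41))*(18*2**2) = -19188*4 = -1066*72 = -76752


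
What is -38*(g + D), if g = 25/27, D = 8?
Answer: -9158/27 ≈ -339.19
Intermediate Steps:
g = 25/27 (g = 25*(1/27) = 25/27 ≈ 0.92593)
-38*(g + D) = -38*(25/27 + 8) = -38*241/27 = -9158/27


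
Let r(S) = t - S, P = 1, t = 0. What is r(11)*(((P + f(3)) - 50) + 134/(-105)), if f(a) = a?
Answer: 54604/105 ≈ 520.04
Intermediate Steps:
r(S) = -S (r(S) = 0 - S = -S)
r(11)*(((P + f(3)) - 50) + 134/(-105)) = (-1*11)*(((1 + 3) - 50) + 134/(-105)) = -11*((4 - 50) + 134*(-1/105)) = -11*(-46 - 134/105) = -11*(-4964/105) = 54604/105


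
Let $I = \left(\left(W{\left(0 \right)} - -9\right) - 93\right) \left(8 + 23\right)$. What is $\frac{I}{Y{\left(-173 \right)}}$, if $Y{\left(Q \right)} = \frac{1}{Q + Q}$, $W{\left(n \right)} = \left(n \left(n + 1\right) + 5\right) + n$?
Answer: $847354$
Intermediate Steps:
$W{\left(n \right)} = 5 + n + n \left(1 + n\right)$ ($W{\left(n \right)} = \left(n \left(1 + n\right) + 5\right) + n = \left(5 + n \left(1 + n\right)\right) + n = 5 + n + n \left(1 + n\right)$)
$Y{\left(Q \right)} = \frac{1}{2 Q}$
$I = -2449$ ($I = \left(\left(\left(5 + 0^{2} + 2 \cdot 0\right) - -9\right) - 93\right) \left(8 + 23\right) = \left(\left(\left(5 + 0 + 0\right) + 9\right) - 93\right) 31 = \left(\left(5 + 9\right) - 93\right) 31 = \left(14 - 93\right) 31 = \left(-79\right) 31 = -2449$)
$\frac{I}{Y{\left(-173 \right)}} = - \frac{2449}{\frac{1}{2} \frac{1}{-173}} = - \frac{2449}{\frac{1}{2} \left(- \frac{1}{173}\right)} = - \frac{2449}{- \frac{1}{346}} = \left(-2449\right) \left(-346\right) = 847354$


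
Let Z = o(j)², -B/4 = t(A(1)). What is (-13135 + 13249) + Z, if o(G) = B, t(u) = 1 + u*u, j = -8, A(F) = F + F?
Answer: 514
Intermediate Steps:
A(F) = 2*F
t(u) = 1 + u²
B = -20 (B = -4*(1 + (2*1)²) = -4*(1 + 2²) = -4*(1 + 4) = -4*5 = -20)
o(G) = -20
Z = 400 (Z = (-20)² = 400)
(-13135 + 13249) + Z = (-13135 + 13249) + 400 = 114 + 400 = 514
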